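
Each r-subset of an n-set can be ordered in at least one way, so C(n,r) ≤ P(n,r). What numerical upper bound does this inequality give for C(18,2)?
306

Working:
P(18,2) = 18·17 = 306, so C(18,2) ≤ 306. (The bound is loose by a factor of 2! = 2: C(18,2) = 306/2 = 153.)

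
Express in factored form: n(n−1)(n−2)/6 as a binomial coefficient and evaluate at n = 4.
C(n,3); C(4,3) = 4

n(n−1)(n−2)/6 = n!/(3!(n−3)!) = C(n,3). At n = 4: C(4,3) = 4.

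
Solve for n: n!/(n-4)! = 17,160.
13
n!/(n-4)! = n×(n-1)×(n-2)×(n-3), a product of 4 consecutive integers ≈ (n−1.5)^4. 17,160^(1/4) + 1.5 ≈ 12.9; check n = 13: 13×12×11×10 = 17,160 ✓. So n = 13.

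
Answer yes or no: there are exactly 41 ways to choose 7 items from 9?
C(9,7) = 36 ≠ 41.
Final answer: No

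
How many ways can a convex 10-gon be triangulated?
1,430

Working:
Using the Catalan number formula: C_n = C(2n, n) / (n+1)
C_8 = C(16, 8) / (8+1)
     = 12870 / 9
     = 1,430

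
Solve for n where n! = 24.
4
n! is strictly increasing. 2! = 2, 3! = 6, 4! = 24 ✓. So n = 4.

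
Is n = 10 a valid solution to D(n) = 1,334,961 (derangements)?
D(10) = (10-1)·[D(9) + D(8)] = 9·[133,496 + 14,833] = 1,334,961, which equals 1,334,961.
Final answer: Yes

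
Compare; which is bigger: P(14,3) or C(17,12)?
C(17,12)

P(14,3)=2,184, C(17,12)=6,188.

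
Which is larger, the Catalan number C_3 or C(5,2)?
C(5,2)
C_3 = C(6,3)/(3+1) = 20/4 = 5; C(5,2) = 10.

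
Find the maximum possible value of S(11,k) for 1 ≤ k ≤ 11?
Row S(11,k) for k = 1..11 (via S(n,k) = k·S(n−1,k) + S(n−1,k−1)): 1, 1,023, 28,501, 145,750, 246,730, 179,487, 63,987, 11,880, 1,155, 55, 1. The row is unimodal; maximum at k = 5: 246,730.

Answer: 246,730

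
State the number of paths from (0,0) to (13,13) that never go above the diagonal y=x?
742,900

Working:
Counted by the Catalan number C_13: C_13 = C(26,13)/(13+1) = 10,400,600/14 = 742,900.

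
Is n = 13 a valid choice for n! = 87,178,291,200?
13! = 13·12! = 13·479,001,600 = 6,227,020,800, which does not equal 87,178,291,200.
Final answer: No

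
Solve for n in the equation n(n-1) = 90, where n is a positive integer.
n² − n − 90 = 0, so n = (1 ± √(1 + 4·90))/2 = (1 ± √361)/2 = (1 ± 19)/2, i.e. n = 10 or n = -9. Taking the positive root, n = 10 (check: 10×9 = 90).
Final answer: 10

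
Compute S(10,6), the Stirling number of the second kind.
Using the Stirling recurrence: S(n,k) = k·S(n-1,k) + S(n-1,k-1)
S(10,6) = 6·S(9,6) + S(9,5)
         = 6·2646 + 6951
         = 15876 + 6951
         = 22,827

Answer: 22,827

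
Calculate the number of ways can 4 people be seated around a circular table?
6

Working:
Circular arrangements: (4-1)! = 6.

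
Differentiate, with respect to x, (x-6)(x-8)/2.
d/dx[(x-6)(x-8)] = (x-8) + (x-6) = 2x - 14. Dividing by 2 gives (2x - 14)/2.
Final answer: (2x - 14)/2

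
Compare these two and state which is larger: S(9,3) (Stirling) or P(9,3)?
S(9,3)

S(9,3) = 3·S(8,3) + S(8,2) = 3·966 + 127 = 3,025; P(9,3) = 504.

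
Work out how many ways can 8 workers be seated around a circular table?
5,040

Explanation: Circular arrangements: (8-1)! = 5,040.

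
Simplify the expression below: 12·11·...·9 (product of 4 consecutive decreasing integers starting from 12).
11,880

Working:
This is P(12,4) = 12!/(8)! = 11,880.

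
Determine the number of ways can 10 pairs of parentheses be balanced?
16,796

Solution: Using the Catalan number formula: C_n = C(2n, n) / (n+1)
C_10 = C(20, 10) / (10+1)
     = 184756 / 11
     = 16,796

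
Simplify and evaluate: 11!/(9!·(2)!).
This is C(11,9) = 55.
Final answer: 55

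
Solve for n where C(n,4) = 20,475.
28
C(n,4) = n(n−1)(n−2)(n−3)/4! is increasing in n, and n(n−1)(n−2)(n−3) = 4!·20,475 = 491,400 ≈ (n−1.5)^4 gives n ≈ 28.0. Check: C(26,4) = 14,950, C(27,4) = 17,550, C(28,4) = 20,475 ✓. So n = 28.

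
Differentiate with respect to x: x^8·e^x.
(8x^7 + x^8)e^x

Explanation: Product rule: d/dx[x^8]·e^x + x^8·d/dx[e^x] = 8x^{7}e^x + x^8e^x.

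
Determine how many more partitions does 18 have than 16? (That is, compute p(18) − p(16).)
154

Working:
Pentagonal recurrence p(n) = p(n−1) + p(n−2) − p(n−5) − p(n−7) + …: p(18) = p(17) + p(16) − p(13) − p(11) + p(6) + p(3) = 297 + 231 − 101 − 56 + 11 + 3 = 385.
p(16) = p(15) + p(14) − p(11) − p(9) + p(4) + p(1) = 176 + 135 − 56 − 30 + 5 + 1 = 231.
Difference = 385 − 231 = 154.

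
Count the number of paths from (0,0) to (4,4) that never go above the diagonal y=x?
14

Working:
Counted by the Catalan number C_4: C_4 = C(8,4)/(4+1) = 70/5 = 14.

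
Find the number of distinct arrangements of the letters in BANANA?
60

Word has 6 letters (B=1, A=3, N=2). Arrangements: 6!/Π(k!) = 60.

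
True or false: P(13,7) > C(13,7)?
P(13,7) = 8,648,640 and C(13,7) = 1,716; P(n,r) = r! × C(n,r) so P > C whenever r ≥ 2.
Final answer: True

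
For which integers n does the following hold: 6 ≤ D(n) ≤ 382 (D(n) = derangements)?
4, 5, 6

Working:
Using D(n) = (n−1)[D(n−1) + D(n−2)] with D(1)=0, D(2)=1: D(3)=2; D(4)=9; D(5)=44; D(6)=265; D(7)=1,854. So valid n = 4, 5, 6.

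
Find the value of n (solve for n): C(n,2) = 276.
24

Explanation: C(n,2) = n(n−1)/2! is increasing in n, and n(n−1) = 2!·276 = 552 ≈ (n−0.5)^2 gives n ≈ 24.0. Check: C(22,2) = 231, C(23,2) = 253, C(24,2) = 276 ✓. So n = 24.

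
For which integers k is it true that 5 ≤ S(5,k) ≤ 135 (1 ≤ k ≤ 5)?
2, 3, 4

S(5,1)=1; S(5,2)=15; S(5,3)=25; S(5,4)=10; S(5,5)=1. So valid k = 2, 3, 4.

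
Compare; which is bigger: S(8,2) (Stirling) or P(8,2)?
S(8,2) = 2·S(7,2) + S(7,1) = 2·63 + 1 = 127; P(8,2) = 56.
Final answer: S(8,2)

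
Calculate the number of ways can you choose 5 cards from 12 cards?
792
C(12,5) = 12! / (5! × (12-5)!)
         = 12! / (5! × 7!)
         = 792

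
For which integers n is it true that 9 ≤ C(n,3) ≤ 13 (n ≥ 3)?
5

Working:
C(4,3)=4; C(5,3)=10; C(6,3)=20. So valid n = 5.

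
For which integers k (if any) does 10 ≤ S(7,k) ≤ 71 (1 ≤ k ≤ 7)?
S(7,1)=1; S(7,2)=63; S(7,3)=301; S(7,4)=350; S(7,5)=140; S(7,6)=21; S(7,7)=1. So valid k = 2, 6.

Answer: 2, 6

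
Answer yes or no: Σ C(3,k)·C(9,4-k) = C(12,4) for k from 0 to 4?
Yes
Vandermonde's identity gives C(12,4) = 495; RHS C(12,4) = 495.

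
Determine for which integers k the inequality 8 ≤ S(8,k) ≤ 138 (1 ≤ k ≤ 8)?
2, 7
S(8,1)=1; S(8,2)=127; S(8,3)=966; S(8,4)=1,701; S(8,5)=1,050; S(8,6)=266; S(8,7)=28; S(8,8)=1. So valid k = 2, 7.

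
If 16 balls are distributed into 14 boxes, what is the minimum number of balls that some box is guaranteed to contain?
2

Pigeonhole: ⌈16/14⌉ = 2.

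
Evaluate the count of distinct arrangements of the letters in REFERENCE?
Word has 9 letters (R=2, E=4, F=1, N=1, C=1). Arrangements: 9!/Π(k!) = 7,560.

Answer: 7,560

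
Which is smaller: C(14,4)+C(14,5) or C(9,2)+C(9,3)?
First=3,003, Second=120.
Final answer: C(9,2)+C(9,3)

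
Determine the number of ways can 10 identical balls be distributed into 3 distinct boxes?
66

C(10+3-1, 3-1) = C(12, 2) = 66.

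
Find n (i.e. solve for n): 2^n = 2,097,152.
21

Working:
2,097,152 = 1,024 × 1,024 × 2 = 2^10 × 2^10 × 2^1 = 2^21, so n = 21.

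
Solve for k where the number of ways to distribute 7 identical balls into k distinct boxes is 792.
6

Explanation: Stars and bars: the count is C(7+k−1, k−1), increasing in k. k=4: C(10,3) = 120, k=5: C(11,4) = 330, k=6: C(12,5) = 792 ✓. So k = 6.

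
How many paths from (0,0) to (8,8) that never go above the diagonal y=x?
1,430

Working:
Counted by the Catalan number C_8: C_8 = C(16,8)/(8+1) = 12,870/9 = 1,430.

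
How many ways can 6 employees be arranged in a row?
Arrangements of 6 distinct objects: 6! = 720.

Answer: 720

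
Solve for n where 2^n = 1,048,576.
20

Explanation: 1,048,576 = 1,024 × 1,024 = 2^10 × 2^10 = 2^20, so n = 20.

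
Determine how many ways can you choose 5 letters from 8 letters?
56

Working:
C(8,5) = 8! / (5! × (8-5)!)
         = 8! / (5! × 3!)
         = 56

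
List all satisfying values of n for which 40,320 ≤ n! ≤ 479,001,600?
8, 9, 10, 11, 12

Solution: n! is strictly increasing; 8! = 40,320 and 12! = 479,001,600, so valid n = 8, 9, 10, 11, 12.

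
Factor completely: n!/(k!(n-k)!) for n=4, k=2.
C(4,2) = 6

Solution: This is the binomial coefficient C(4,2) = 6.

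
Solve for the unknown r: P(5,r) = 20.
2

P(5,r) = 5·4·…·(5−r+1), a product of r factors. Multiplying down from 5: 5 = 5; 5·4 = 20 ✓ (2 factors). So r = 2.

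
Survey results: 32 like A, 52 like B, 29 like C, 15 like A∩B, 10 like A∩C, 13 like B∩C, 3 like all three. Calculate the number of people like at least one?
78

Reasoning: |A∪B∪C| = 32+52+29-15-10-13+3 = 78.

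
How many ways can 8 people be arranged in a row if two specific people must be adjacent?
Treat pair as unit: (8-1)! arrangements × 2 internal orders = 10,080.

Answer: 10,080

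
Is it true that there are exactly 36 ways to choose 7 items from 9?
True

Working:
C(9,7) = 36.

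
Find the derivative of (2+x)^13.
13(2+x)^12

Solution: Using the power rule: d/dx (2+x)^13 = 13(2+x)^{12}.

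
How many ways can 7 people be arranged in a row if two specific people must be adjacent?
1,440

Reasoning: Treat pair as unit: (7-1)! arrangements × 2 internal orders = 1,440.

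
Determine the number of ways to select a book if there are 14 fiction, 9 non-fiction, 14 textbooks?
37

Solution: By the addition principle: 14 + 9 + 14 = 37.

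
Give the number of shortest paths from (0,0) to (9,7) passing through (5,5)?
3,780

Solution: To (5,5): C(10,5)=252. From there: C(6,4)=15. Total: 3,780.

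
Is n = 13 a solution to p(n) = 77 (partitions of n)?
No

Solution: Pentagonal recurrence p(n) = p(n−1) + p(n−2) − p(n−5) − p(n−7) + …: p(13) = p(12) + p(11) − p(8) − p(6) + p(1) = 77 + 56 − 22 − 11 + 1 = 101, which does not equal 77.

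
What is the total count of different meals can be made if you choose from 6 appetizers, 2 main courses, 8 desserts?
By the multiplication principle: 6 × 2 × 8 = 96.

Answer: 96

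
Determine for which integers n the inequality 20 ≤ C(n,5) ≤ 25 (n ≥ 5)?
C(6,5)=6; C(7,5)=21; C(8,5)=56. So valid n = 7.
Final answer: 7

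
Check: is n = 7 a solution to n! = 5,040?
Yes

Explanation: 7! = 7·6! = 7·720 = 5,040, which equals 5,040.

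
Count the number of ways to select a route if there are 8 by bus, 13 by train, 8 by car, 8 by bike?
37

Reasoning: By the addition principle: 8 + 13 + 8 + 8 = 37.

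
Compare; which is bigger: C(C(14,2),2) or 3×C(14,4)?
C(C(14,2),2)=4,095, 3×C(14,4)=3,003.
Final answer: C(C(14,2),2)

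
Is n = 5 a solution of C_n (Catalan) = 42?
Yes

C_5 = C(10,5)/(5+1) = 252/6 = 42, which equals 42.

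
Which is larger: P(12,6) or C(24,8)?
C(24,8)
P(12,6)=665,280, C(24,8)=735,471.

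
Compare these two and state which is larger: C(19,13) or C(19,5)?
C(19,13)=27,132, C(19,5)=11,628.
Final answer: C(19,13)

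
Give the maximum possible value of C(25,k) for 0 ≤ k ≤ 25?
5,200,300

Reasoning: Maximum at k = 12 or k = 13: C(25,12) = 5,200,300.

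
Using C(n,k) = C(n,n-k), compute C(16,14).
120

Explanation: C(16,14) = C(16,2) = 120.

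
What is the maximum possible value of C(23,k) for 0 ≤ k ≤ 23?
1,352,078

Maximum at k = 11 or k = 12: C(23,11) = 1,352,078.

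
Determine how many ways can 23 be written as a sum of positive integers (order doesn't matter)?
1,255

Pentagonal recurrence p(n) = p(n−1) + p(n−2) − p(n−5) − p(n−7) + …: p(23) = p(22) + p(21) − p(18) − p(16) + p(11) + p(8) − p(1) = 1,002 + 792 − 385 − 231 + 56 + 22 − 1 = 1,255.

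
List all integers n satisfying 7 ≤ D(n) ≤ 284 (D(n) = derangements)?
4, 5, 6

Solution: Using D(n) = (n−1)[D(n−1) + D(n−2)] with D(1)=0, D(2)=1: D(3)=2; D(4)=9; D(5)=44; D(6)=265; D(7)=1,854. So valid n = 4, 5, 6.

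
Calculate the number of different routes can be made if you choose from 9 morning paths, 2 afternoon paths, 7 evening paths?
126

Solution: By the multiplication principle: 9 × 2 × 7 = 126.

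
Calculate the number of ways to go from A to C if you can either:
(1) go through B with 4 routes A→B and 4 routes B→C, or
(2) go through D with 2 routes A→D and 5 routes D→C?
26

Explanation: Route via B: 4×4=16. Route via D: 2×5=10. Total: 26.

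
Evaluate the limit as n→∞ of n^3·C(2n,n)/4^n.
C(2n,n) ~ 4^n/√(πn), so n^3·C(2n,n)/4^n ~ n^(3 − 1/2)/√π → ∞.
Final answer: ∞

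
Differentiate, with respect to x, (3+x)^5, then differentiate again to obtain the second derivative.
20(3+x)^3

Working:
First derivative: 5(3+x)^{4}. Second derivative: 5·4·(3+x)^{3} = 20(3+x)^{3}.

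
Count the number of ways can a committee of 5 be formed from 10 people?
252

Working:
C(10,5) = 10! / (5! × (10-5)!)
         = 10! / (5! × 5!)
         = 252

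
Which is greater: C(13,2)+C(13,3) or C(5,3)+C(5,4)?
C(13,2)+C(13,3)

Working:
First=364, Second=15.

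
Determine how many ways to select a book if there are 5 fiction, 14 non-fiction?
By the addition principle: 5 + 14 = 19.

Answer: 19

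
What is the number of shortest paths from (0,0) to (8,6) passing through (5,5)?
1,008

To (5,5): C(10,5)=252. From there: C(4,3)=4. Total: 1,008.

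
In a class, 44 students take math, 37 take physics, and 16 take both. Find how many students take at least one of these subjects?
|A∪B| = |A|+|B|-|A∩B| = 44+37-16 = 65.
Final answer: 65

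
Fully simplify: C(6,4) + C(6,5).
21

By Pascal's identity: C(7,5) = 21.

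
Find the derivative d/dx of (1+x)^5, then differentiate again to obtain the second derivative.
20(1+x)^3

First derivative: 5(1+x)^{4}. Second derivative: 5·4·(1+x)^{3} = 20(1+x)^{3}.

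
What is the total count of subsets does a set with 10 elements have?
1,024

Solution: Each element can be included or excluded: 2^10 = 1,024.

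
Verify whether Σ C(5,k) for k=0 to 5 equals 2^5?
True

Explanation: Binomial theorem: Σ C(5,k) = (1+1)^5 = 2^5 = 32; RHS 2^5 = 32.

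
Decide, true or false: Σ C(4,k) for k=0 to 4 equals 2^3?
False

Working:
Binomial theorem: Σ C(4,k) = (1+1)^4 = 2^4 = 16; RHS 2^3 = 8.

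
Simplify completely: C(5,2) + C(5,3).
20

Solution: By Pascal's identity: C(6,3) = 20.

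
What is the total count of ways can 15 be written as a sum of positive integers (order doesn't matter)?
Pentagonal recurrence p(n) = p(n−1) + p(n−2) − p(n−5) − p(n−7) + …: p(15) = p(14) + p(13) − p(10) − p(8) + p(3) + p(0) = 135 + 101 − 42 − 22 + 3 + 1 = 176.
Final answer: 176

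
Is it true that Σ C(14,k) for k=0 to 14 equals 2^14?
True

Explanation: Binomial theorem: Σ C(14,k) = (1+1)^14 = 2^14 = 16,384; RHS 2^14 = 16,384.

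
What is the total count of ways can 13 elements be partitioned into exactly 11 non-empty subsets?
2,431

Reasoning: This equals S(13,11), the Stirling number of the 2nd kind.
Using the Stirling recurrence: S(n,k) = k·S(n-1,k) + S(n-1,k-1)
S(13,11) = 11·S(12,11) + S(12,10)
         = 11·66 + 1705
         = 726 + 1705
         = 2,431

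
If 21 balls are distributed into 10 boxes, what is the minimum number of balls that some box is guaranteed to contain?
3

Reasoning: Pigeonhole: ⌈21/10⌉ = 3.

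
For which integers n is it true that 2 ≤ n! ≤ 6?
2, 3

Solution: n! is strictly increasing; 2! = 2 and 3! = 6, so valid n = 2, 3.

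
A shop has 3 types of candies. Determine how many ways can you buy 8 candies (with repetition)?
45

Stars and bars: C(8+3-1, 8) = C(10, 8) = 45.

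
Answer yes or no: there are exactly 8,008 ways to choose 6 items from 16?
Yes

Working:
C(16,6) = 8,008.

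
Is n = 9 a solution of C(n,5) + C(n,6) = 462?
No

Solution: C(9,5) + C(9,6) = 126 + 84 = 210, which does not equal 462.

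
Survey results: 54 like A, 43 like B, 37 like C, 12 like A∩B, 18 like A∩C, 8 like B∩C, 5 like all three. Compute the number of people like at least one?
101
|A∪B∪C| = 54+43+37-12-18-8+5 = 101.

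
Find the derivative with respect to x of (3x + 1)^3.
9(3x + 1)^2

Explanation: Chain rule: 3(3x+1)^{2} × 3 = 9(3x+1)^{2}.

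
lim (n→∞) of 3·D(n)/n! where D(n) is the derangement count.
3/e

Reasoning: D(n)/n! → 1/e, so 3·D(n)/n! → 3/e.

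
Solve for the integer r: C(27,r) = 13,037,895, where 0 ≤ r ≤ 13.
11

Solution: C(27,r) is increasing for 0 ≤ r ≤ 13. Stepping up (C(27,r+1) = C(27,r)·(27−r)/(r+1)): C(27,1) = 27, C(27,2) = 351, C(27,3) = 2,925, C(27,4) = 17,550, C(27,5) = 80,730, C(27,6) = 296,010, C(27,7) = 888,030, C(27,8) = 2,220,075, C(27,9) = 4,686,825, C(27,10) = 8,436,285, C(27,11) = 13,037,895 ✓. So r = 11.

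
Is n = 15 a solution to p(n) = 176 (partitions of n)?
Yes

Reasoning: Pentagonal recurrence p(n) = p(n−1) + p(n−2) − p(n−5) − p(n−7) + …: p(15) = p(14) + p(13) − p(10) − p(8) + p(3) + p(0) = 135 + 101 − 42 − 22 + 3 + 1 = 176, which equals 176.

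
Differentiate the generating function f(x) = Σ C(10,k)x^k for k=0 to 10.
Σ k·C(10,k)x^(k-1) for k=1 to 10

Explanation: Term-by-term differentiation gives Σ k·C(10,k)x^{k-1} for k=1 to 10.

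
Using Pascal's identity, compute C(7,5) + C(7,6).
28

Solution: C(7,5) + C(7,6) = C(8,6) = 28.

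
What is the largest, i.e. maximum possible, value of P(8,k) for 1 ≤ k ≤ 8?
40,320

Explanation: P(8,k) increases in k, so maximum at k = 8: 8! = 40,320.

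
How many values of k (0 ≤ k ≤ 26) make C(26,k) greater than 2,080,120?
Row 26 is unimodal and symmetric about k=26/2. C(26,8)=1,562,275 ≤ 2,080,120; C(26,9)=3,124,550 > 2,080,120; by symmetry C(26,k) > 2,080,120 for k = 9..17. That's 17 - 9 + 1 = 9 values.

Answer: 9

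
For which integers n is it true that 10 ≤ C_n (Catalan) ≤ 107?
4, 5

Solution: C_3=5; C_4=14; C_5=42; C_6=132. So valid n = 4, 5.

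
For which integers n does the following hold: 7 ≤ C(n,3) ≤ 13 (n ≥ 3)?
5

Reasoning: C(4,3)=4; C(5,3)=10; C(6,3)=20. So valid n = 5.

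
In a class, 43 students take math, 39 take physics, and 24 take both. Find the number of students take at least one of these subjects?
58

Working:
|A∪B| = |A|+|B|-|A∩B| = 43+39-24 = 58.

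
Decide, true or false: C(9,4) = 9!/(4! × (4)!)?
False
The correct denominator is 4!×5!, giving C(9,4) = 126; the stated RHS is 9!/(4!×4!) = 630 ≠ 126, so the statement does not hold.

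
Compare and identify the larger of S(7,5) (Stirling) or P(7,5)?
P(7,5)

Working:
S(7,5) = 5·S(6,5) + S(6,4) = 5·15 + 65 = 140; P(7,5) = 2,520.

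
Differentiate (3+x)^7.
7(3+x)^6

Using the power rule: d/dx (3+x)^7 = 7(3+x)^{6}.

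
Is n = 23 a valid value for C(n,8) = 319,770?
No

Reasoning: C(23,8) = 23·22·21·20·19·18·17·16/8! = 19,769,460,480/40,320 = 490,314, which does not equal 319,770.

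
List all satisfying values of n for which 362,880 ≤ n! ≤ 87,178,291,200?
9, 10, 11, 12, 13, 14

Explanation: n! is strictly increasing; 9! = 362,880 and 14! = 87,178,291,200, so valid n = 9, 10, 11, 12, 13, 14.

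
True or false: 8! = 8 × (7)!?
True

By definition n! = n × (n-1)!, so 8! = 8 × 7!.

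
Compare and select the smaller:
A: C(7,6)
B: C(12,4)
A

Reasoning: A=C(7,6)=7, B=C(12,4)=495.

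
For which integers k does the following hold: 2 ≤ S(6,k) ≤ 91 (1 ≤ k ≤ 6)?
2, 3, 4, 5

Solution: S(6,1)=1; S(6,2)=31; S(6,3)=90; S(6,4)=65; S(6,5)=15; S(6,6)=1. So valid k = 2, 3, 4, 5.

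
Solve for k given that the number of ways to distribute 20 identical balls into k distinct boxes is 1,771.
4
Stars and bars: the count is C(20+k−1, k−1), increasing in k. k=2: C(21,1) = 21, k=3: C(22,2) = 231, k=4: C(23,3) = 1,771 ✓. So k = 4.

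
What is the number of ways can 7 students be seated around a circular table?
Circular arrangements: (7-1)! = 720.

Answer: 720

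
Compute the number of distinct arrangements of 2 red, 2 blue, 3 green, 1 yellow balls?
Multinomial: 8!/(2! × 2! × 3! × 1!) = 1,680.

Answer: 1,680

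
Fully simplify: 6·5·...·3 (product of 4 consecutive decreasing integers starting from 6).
This is P(6,4) = 6!/(2)! = 360.
Final answer: 360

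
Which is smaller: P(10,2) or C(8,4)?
C(8,4)

Working:
P(10,2)=90, C(8,4)=70.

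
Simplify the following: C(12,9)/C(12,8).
4/9

Working:
C(n,k+1)/C(n,k) = (n−k)/(k+1). Here (12−8)/(8+1) = 4/9 = 4/9.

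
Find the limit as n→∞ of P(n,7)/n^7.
P(n,7) = n(n-1)···(n-6) ≈ n^7 for large n. Limit = 1.

Answer: 1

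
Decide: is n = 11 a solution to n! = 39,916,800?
11! = 11·10! = 11·3,628,800 = 39,916,800, which equals 39,916,800.
Final answer: Yes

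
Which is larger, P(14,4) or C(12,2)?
P(14,4)

Explanation: P(14,4)=24,024, C(12,2)=66.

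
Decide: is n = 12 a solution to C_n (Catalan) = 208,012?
Yes

Solution: C_12 = C(24,12)/(12+1) = 2,704,156/13 = 208,012, which equals 208,012.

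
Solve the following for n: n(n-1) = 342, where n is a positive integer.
19
n² − n − 342 = 0, so n = (1 ± √(1 + 4·342))/2 = (1 ± √1,369)/2 = (1 ± 37)/2, i.e. n = 19 or n = -18. Taking the positive root, n = 19 (check: 19×18 = 342).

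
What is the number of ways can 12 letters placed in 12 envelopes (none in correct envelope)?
Using D(n) = (n-1)[D(n-1) + D(n-2)]:
D(12) = (12-1) × [D(11) + D(10)]
      = 11 × [14684570 + 1334961]
      = 11 × 16019531
      = 176,214,841
Final answer: 176,214,841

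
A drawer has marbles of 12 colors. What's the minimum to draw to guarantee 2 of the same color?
13

Solution: Worst case: 1 of each = 12. One more: 13.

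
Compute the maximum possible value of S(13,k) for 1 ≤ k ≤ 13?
9,321,312

Explanation: Row S(13,k) for k = 1..13 (via S(n,k) = k·S(n−1,k) + S(n−1,k−1)): 1, 4,095, 261,625, 2,532,530, 7,508,501, 9,321,312, 5,715,424, 1,899,612, 359,502, 39,325, 2,431, 78, 1. The row is unimodal; maximum at k = 6: 9,321,312.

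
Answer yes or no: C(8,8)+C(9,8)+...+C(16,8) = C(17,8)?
Yes

Hockey stick identity gives Σ = C(17,9) = 24,310; RHS C(17,8) = 24,310.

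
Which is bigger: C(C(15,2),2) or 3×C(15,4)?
C(C(15,2),2)

C(C(15,2),2)=5,460, 3×C(15,4)=4,095.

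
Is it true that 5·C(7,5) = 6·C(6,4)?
False

Explanation: Absorption identity k·C(n,k) = n·C(n-1,k-1). LHS = 5·21 = 105; RHS = 6·15 = 90.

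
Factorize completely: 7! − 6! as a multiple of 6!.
6 × 6! = 4,320
7! − 6! = 7·6! − 6! = (7 − 1)·6! = 6 × 6! = 4,320.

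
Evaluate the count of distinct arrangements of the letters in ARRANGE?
1,260

Solution: Word has 7 letters (A=2, R=2, N=1, G=1, E=1). Arrangements: 7!/Π(k!) = 1,260.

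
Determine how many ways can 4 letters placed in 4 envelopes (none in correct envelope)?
9

Explanation: Using D(n) = (n-1)[D(n-1) + D(n-2)]:
D(4) = (4-1) × [D(3) + D(2)]
      = 3 × [2 + 1]
      = 3 × 3
      = 9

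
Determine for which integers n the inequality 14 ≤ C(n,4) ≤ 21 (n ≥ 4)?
C(5,4)=5; C(6,4)=15; C(7,4)=35. So valid n = 6.
Final answer: 6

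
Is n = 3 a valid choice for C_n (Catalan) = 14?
C_3 = C(6,3)/(3+1) = 20/4 = 5, which does not equal 14.

Answer: No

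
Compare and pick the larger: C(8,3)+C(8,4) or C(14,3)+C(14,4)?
First=126, Second=1,365.
Final answer: C(14,3)+C(14,4)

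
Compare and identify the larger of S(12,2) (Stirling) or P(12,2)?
S(12,2) = 2·S(11,2) + S(11,1) = 2·1,023 + 1 = 2,047; P(12,2) = 132.
Final answer: S(12,2)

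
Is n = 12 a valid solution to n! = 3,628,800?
No
12! = 12·11! = 12·39,916,800 = 479,001,600, which does not equal 3,628,800.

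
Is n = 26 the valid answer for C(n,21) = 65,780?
Yes

Working:
C(26,21) = 26·25·24·23·22·21·20·19·18·17·16·15·14·13·12·11·10·9·8·7·6/21! = 3,360,762,176,055,046,963,200,000/51,090,942,171,709,440,000 = 65,780, which equals 65,780.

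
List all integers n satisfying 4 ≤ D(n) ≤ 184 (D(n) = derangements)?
4, 5
Using D(n) = (n−1)[D(n−1) + D(n−2)] with D(1)=0, D(2)=1: D(3)=2; D(4)=9; D(5)=44; D(6)=265. So valid n = 4, 5.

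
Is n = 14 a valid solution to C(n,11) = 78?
No
C(14,11) = 14·13·12·11·10·9·8·7·6·5·4/11! = 14,529,715,200/39,916,800 = 364, which does not equal 78.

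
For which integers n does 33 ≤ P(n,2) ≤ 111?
7, 8, 9, 10, 11
P(6,2)=30; P(7,2)=42; P(8,2)=56; P(9,2)=72; P(10,2)=90; P(11,2)=110; P(12,2)=132. So valid n = 7, 8, 9, 10, 11.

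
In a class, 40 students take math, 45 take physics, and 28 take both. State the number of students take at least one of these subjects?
57

Reasoning: |A∪B| = |A|+|B|-|A∩B| = 40+45-28 = 57.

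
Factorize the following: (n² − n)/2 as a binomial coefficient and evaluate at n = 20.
(n² − n)/2 = n(n−1)/2 = C(n,2). At n = 20: C(20,2) = 190.
Final answer: C(n,2); C(20,2) = 190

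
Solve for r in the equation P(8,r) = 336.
3
P(8,r) = 8·7·…·(8−r+1), a product of r factors. Multiplying down from 8: 8 = 8; 8·7 = 56; 8·7·6 = 336 ✓ (3 factors). So r = 3.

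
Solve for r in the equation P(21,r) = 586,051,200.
P(21,r) = 21·20·…·(21−r+1), a product of r factors. Multiplying down from 21: 21 = 21; 21·20 = 420; 21·20·19 = 7,980; 21·20·19·18 = 143,640; 21·20·19·18·17 = 2,441,880; 21·20·19·18·17·16 = 39,070,080; 21·20·19·18·17·16·15 = 586,051,200 ✓ (7 factors). So r = 7.
Final answer: 7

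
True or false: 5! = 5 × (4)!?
True

Reasoning: By definition n! = n × (n-1)!, so 5! = 5 × 4!.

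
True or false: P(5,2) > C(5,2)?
True
P(5,2) = 20 and C(5,2) = 10; P(n,r) = r! × C(n,r) so P > C whenever r ≥ 2.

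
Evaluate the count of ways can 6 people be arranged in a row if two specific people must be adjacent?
240

Explanation: Treat pair as unit: (6-1)! arrangements × 2 internal orders = 240.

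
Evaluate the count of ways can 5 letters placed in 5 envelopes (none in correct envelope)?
44

Using D(n) = (n-1)[D(n-1) + D(n-2)]:
D(5) = (5-1) × [D(4) + D(3)]
      = 4 × [9 + 2]
      = 4 × 11
      = 44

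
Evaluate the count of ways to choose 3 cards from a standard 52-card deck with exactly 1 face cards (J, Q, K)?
9,360

Solution: 12 face cards and 40 non-face cards: C(12,1) × C(40,2) = 12 × 780 = 9,360.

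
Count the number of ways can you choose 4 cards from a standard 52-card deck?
270,725

Reasoning: C(52,4) = 270,725.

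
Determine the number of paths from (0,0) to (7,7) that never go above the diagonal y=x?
429

Explanation: Counted by the Catalan number C_7: C_7 = C(14,7)/(7+1) = 3,432/8 = 429.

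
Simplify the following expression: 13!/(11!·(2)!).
This is C(13,11) = 78.
Final answer: 78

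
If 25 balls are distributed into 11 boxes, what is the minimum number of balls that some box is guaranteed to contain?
3

Explanation: Pigeonhole: ⌈25/11⌉ = 3.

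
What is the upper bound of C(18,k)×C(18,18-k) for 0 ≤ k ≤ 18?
2,363,904,400

Working:
C(18,k)·C(18,18-k) = C(18,k)², maximised at the centre k = 9: C(18,9)² = 2,363,904,400.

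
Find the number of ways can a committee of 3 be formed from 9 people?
84

Solution: C(9,3) = 9! / (3! × (9-3)!)
         = 9! / (3! × 6!)
         = 84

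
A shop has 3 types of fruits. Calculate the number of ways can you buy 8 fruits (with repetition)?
45

Solution: Stars and bars: C(8+3-1, 8) = C(10, 8) = 45.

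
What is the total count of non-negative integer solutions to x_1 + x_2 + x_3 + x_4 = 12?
455

Reasoning: C(12+4-1, 4-1) = 455.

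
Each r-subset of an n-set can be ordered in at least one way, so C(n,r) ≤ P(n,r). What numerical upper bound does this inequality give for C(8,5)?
6,720

Working:
P(8,5) = 8·7·6·5·4 = 6,720, so C(8,5) ≤ 6,720. (The bound is loose by a factor of 5! = 120: C(8,5) = 6,720/120 = 56.)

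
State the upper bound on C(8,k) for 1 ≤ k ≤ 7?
70

Reasoning: C(8,k) is maximised at the centre of the row: C(8,4) = 70.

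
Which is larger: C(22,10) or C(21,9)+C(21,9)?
C(22,10)

C(22,10)=646,646; C(21,9)+C(21,9)=293,930+293,930=587,860.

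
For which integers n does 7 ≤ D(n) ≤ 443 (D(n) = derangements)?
4, 5, 6

Using D(n) = (n−1)[D(n−1) + D(n−2)] with D(1)=0, D(2)=1: D(3)=2; D(4)=9; D(5)=44; D(6)=265; D(7)=1,854. So valid n = 4, 5, 6.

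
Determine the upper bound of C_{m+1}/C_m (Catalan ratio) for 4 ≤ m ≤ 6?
13/4

C_{m+1}/C_m = 2(2m+1)/(m+2), which increases with m. Maximum at m = 6: 2·13/8 = 13/4.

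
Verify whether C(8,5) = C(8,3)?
True

Explanation: Symmetry C(n,k) = C(n,n-k): C(8,5) = 56 and C(8,3) = 56. Both sides agree, so the statement holds.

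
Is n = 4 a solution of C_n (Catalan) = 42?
No

Reasoning: C_4 = C(8,4)/(4+1) = 70/5 = 14, which does not equal 42.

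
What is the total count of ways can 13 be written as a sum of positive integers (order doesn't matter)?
101

Explanation: Pentagonal recurrence p(n) = p(n−1) + p(n−2) − p(n−5) − p(n−7) + …: p(13) = p(12) + p(11) − p(8) − p(6) + p(1) = 77 + 56 − 22 − 11 + 1 = 101.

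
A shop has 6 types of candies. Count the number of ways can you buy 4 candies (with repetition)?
126

Explanation: Stars and bars: C(4+6-1, 4) = C(9, 4) = 126.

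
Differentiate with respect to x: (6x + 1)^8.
48(6x + 1)^7

Explanation: Chain rule: 8(6x+1)^{7} × 6 = 48(6x+1)^{7}.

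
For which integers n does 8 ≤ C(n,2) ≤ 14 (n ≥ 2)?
5
C(4,2)=6; C(5,2)=10; C(6,2)=15. So valid n = 5.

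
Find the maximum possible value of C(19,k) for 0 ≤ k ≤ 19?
92,378

Maximum at k = 9 or k = 10: C(19,9) = 92,378.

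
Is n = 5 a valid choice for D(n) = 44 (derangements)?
Yes

Working:
D(5) = (5-1)·[D(4) + D(3)] = 4·[9 + 2] = 44, which equals 44.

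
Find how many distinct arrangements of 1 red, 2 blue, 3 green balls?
60

Solution: Multinomial: 6!/(1! × 2! × 3!) = 60.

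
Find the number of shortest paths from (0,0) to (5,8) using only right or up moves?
1,287

Reasoning: Choose 5 rights from 13 moves: C(13,5) = 1,287.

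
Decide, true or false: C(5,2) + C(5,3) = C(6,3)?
True

Solution: Pascal's identity: LHS = 10 + 10 = 20; RHS = C(6,3) = 20. Both sides agree, so the statement holds.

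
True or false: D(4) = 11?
False

Reasoning: Derangements of 4 elements: D(4) = (4-1)·[D(3) + D(2)] = 3·[2 + 1] = 9.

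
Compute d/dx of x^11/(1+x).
(11x^10(1+x) - x^11)/(1+x)²

Quotient rule: [11x^{10}(1+x) - x^11]/(1+x)².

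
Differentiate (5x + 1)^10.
50(5x + 1)^9

Chain rule: 10(5x+1)^{9} × 5 = 50(5x+1)^{9}.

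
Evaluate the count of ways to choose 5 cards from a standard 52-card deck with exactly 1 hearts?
1,069,263

13 hearts and 39 non-hearts: C(13,1) × C(39,4) = 13 × 82251 = 1,069,263.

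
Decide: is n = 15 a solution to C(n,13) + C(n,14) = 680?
No
C(15,13) + C(15,14) = 105 + 15 = 120, which does not equal 680.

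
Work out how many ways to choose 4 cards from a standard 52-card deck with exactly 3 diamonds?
13 diamonds and 39 non-diamonds: C(13,3) × C(39,1) = 286 × 39 = 11,154.

Answer: 11,154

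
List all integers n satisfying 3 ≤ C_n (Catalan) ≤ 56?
C_2=2; C_3=5; C_4=14; C_5=42; C_6=132. So valid n = 3, 4, 5.
Final answer: 3, 4, 5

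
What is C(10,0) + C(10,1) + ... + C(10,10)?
1,024

Solution: Sum of binomial coefficients = 2^10 = 1,024.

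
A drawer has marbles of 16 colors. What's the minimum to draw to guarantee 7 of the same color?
97

Solution: Worst case: 6 of each = 96. One more: 97.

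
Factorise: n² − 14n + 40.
(n − 4)(n − 10)

Solution: Seek roots whose sum is 14 and product is 40: (4, 10). So n² − 14n + 40 = (n − 4)(n − 10).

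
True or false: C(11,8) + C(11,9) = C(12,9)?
Pascal's identity: LHS = 165 + 55 = 220; RHS = C(12,9) = 220. Both sides agree, so the statement holds.

Answer: True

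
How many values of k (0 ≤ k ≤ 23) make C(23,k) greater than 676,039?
Row 23 is unimodal and symmetric about k=23/2. C(23,8)=490,314 ≤ 676,039; C(23,9)=817,190 > 676,039; by symmetry C(23,k) > 676,039 for k = 9..14. That's 14 - 9 + 1 = 6 values.

Answer: 6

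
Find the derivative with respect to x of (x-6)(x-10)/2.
d/dx[(x-6)(x-10)] = (x-10) + (x-6) = 2x - 16. Dividing by 2 gives (2x - 16)/2.
Final answer: (2x - 16)/2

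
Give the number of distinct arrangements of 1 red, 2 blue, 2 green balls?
30

Explanation: Multinomial: 5!/(1! × 2! × 2!) = 30.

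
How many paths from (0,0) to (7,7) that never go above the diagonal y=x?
429

Working:
Counted by the Catalan number C_7: C_7 = C(14,7)/(7+1) = 3,432/8 = 429.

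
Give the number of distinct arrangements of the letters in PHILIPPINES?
Word has 11 letters (P=3, H=1, I=3, L=1, N=1, E=1, S=1). Arrangements: 11!/Π(k!) = 1,108,800.

Answer: 1,108,800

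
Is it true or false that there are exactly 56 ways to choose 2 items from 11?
False
C(11,2) = 55 ≠ 56.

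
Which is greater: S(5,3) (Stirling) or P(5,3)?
P(5,3)

S(5,3) = 3·S(4,3) + S(4,2) = 3·6 + 7 = 25; P(5,3) = 60.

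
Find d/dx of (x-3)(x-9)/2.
(2x - 12)/2

Solution: d/dx[(x-3)(x-9)] = (x-9) + (x-3) = 2x - 12. Dividing by 2 gives (2x - 12)/2.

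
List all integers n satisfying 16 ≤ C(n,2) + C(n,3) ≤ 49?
C(4,2)+C(4,3)=10; C(5,2)+C(5,3)=20; C(6,2)+C(6,3)=35; C(7,2)+C(7,3)=56. So valid n = 5, 6.

Answer: 5, 6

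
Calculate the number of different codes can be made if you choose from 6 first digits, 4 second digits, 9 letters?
216

Solution: By the multiplication principle: 6 × 4 × 9 = 216.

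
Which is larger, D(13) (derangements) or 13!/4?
D(13) = (13-1)·[D(12) + D(11)] = 12·[176,214,841 + 14,684,570] = 2,290,792,932; 13!/4 = 6,227,020,800/4 = 1,556,755,200.

Answer: D(13)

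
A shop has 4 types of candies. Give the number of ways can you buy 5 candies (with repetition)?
Stars and bars: C(5+4-1, 5) = C(8, 5) = 56.

Answer: 56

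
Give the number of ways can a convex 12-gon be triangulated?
16,796
Using the Catalan number formula: C_n = C(2n, n) / (n+1)
C_10 = C(20, 10) / (10+1)
     = 184756 / 11
     = 16,796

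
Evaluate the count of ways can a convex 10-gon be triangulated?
Using the Catalan number formula: C_n = C(2n, n) / (n+1)
C_8 = C(16, 8) / (8+1)
     = 12870 / 9
     = 1,430

Answer: 1,430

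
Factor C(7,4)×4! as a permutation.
P(7,4)

Explanation: C(7,4)×4! = [7!/(4!(3)!)]×4! = 7!/(3)! = P(7,4) = 840.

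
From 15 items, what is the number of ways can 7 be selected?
6,435

Explanation: C(15,7) = 15! / (7! × (15-7)!)
         = 15! / (7! × 8!)
         = 6,435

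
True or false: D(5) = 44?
True

Working:
Derangements of 5 elements: D(5) = (5-1)·[D(4) + D(3)] = 4·[9 + 2] = 44.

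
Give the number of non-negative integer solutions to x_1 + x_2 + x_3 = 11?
78

Solution: C(11+3-1, 3-1) = 78.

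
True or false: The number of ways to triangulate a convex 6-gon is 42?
False
Triangulations of a convex 6-gon are counted by the Catalan number C_4: C_4 = C(8,4)/(4+1) = 70/5 = 14.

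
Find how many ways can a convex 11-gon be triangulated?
Using the Catalan number formula: C_n = C(2n, n) / (n+1)
C_9 = C(18, 9) / (9+1)
     = 48620 / 10
     = 4,862
Final answer: 4,862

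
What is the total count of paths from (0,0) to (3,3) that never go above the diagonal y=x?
5
Counted by the Catalan number C_3: C_3 = C(6,3)/(3+1) = 20/4 = 5.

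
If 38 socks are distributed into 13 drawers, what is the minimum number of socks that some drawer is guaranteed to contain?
3
Pigeonhole: ⌈38/13⌉ = 3.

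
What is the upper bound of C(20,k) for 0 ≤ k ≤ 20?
184,756

Explanation: Maximum at k = 10: C(20,10) = 184,756.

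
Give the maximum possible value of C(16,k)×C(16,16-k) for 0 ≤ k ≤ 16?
C(16,k)·C(16,16-k) = C(16,k)², maximised at the centre k = 8: C(16,8)² = 165,636,900.

Answer: 165,636,900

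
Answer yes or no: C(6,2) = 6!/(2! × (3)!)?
The correct denominator is 2!×4!, giving C(6,2) = 15; the stated RHS is 6!/(2!×3!) = 60 ≠ 15, so the statement does not hold.

Answer: No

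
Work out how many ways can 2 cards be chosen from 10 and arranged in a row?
90
P(10,2) = 10!/(10-2)! = 90.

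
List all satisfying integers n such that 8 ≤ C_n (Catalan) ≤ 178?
4, 5, 6

Explanation: C_3=5; C_4=14; C_5=42; C_6=132; C_7=429. So valid n = 4, 5, 6.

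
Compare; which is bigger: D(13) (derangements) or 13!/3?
D(13)

Explanation: D(13) = (13-1)·[D(12) + D(11)] = 12·[176,214,841 + 14,684,570] = 2,290,792,932; 13!/3 = 6,227,020,800/3 = 2,075,673,600.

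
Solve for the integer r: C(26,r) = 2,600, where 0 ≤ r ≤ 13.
3

Explanation: C(26,r) is increasing for 0 ≤ r ≤ 13. Stepping up (C(26,r+1) = C(26,r)·(26−r)/(r+1)): C(26,1) = 26, C(26,2) = 325, C(26,3) = 2,600 ✓. So r = 3.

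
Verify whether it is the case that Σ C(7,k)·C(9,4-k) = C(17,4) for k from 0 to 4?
False

Reasoning: Vandermonde's identity gives C(16,4) = 1,820; RHS C(17,4) = 2,380.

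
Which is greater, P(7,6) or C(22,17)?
C(22,17)

Working:
P(7,6)=5,040, C(22,17)=26,334.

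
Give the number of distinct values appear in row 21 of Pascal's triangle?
Row 21 has entries C(21,0)..C(21,21); by symmetry C(21,k)=C(21,21-k), giving 11 distinct values.

Answer: 11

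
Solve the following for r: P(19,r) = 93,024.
4

Working:
P(19,r) = 19·18·…·(19−r+1), a product of r factors. Multiplying down from 19: 19 = 19; 19·18 = 342; 19·18·17 = 5,814; 19·18·17·16 = 93,024 ✓ (4 factors). So r = 4.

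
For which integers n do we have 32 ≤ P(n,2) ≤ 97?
P(6,2)=30; P(7,2)=42; P(8,2)=56; P(9,2)=72; P(10,2)=90; P(11,2)=110. So valid n = 7, 8, 9, 10.

Answer: 7, 8, 9, 10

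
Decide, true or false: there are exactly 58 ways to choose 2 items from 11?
C(11,2) = 55 ≠ 58.

Answer: False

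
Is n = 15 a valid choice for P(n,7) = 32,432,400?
Yes

Reasoning: P(15,7) = 15·14·13·12·11·10·9 = 32,432,400, which equals 32,432,400.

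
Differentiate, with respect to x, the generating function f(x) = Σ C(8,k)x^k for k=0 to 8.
Σ k·C(8,k)x^(k-1) for k=1 to 8

Term-by-term differentiation gives Σ k·C(8,k)x^{k-1} for k=1 to 8.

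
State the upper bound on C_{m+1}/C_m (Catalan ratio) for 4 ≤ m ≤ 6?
C_{m+1}/C_m = 2(2m+1)/(m+2), which increases with m. Maximum at m = 6: 2·13/8 = 13/4.

Answer: 13/4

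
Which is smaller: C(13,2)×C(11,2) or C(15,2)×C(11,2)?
C(13,2)×C(11,2)
C(13,2)×C(11,2)=4,290, C(15,2)×C(11,2)=5,775.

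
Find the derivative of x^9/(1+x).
Quotient rule: [9x^{8}(1+x) - x^9]/(1+x)².

Answer: (9x^8(1+x) - x^9)/(1+x)²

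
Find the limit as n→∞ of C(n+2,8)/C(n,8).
1

Working:
Both numerator and denominator grow as n^8/8! for large n, so the ratio → 1.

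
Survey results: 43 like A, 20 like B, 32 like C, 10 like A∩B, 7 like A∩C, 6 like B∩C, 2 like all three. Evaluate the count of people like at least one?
74
|A∪B∪C| = 43+20+32-10-7-6+2 = 74.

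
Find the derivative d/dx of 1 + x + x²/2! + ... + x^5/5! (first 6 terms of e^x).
1 + x + x²/2! + ... + x^4/4!

Reasoning: Differentiating term by term gives the first 5 terms of e^x.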